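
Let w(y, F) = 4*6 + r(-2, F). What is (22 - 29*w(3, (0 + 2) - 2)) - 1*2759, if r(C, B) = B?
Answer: -3433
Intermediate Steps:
w(y, F) = 24 + F (w(y, F) = 4*6 + F = 24 + F)
(22 - 29*w(3, (0 + 2) - 2)) - 1*2759 = (22 - 29*(24 + ((0 + 2) - 2))) - 1*2759 = (22 - 29*(24 + (2 - 2))) - 2759 = (22 - 29*(24 + 0)) - 2759 = (22 - 29*24) - 2759 = (22 - 696) - 2759 = -674 - 2759 = -3433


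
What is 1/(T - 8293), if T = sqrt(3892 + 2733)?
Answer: -8293/68767224 - 5*sqrt(265)/68767224 ≈ -0.00012178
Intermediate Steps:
T = 5*sqrt(265) (T = sqrt(6625) = 5*sqrt(265) ≈ 81.394)
1/(T - 8293) = 1/(5*sqrt(265) - 8293) = 1/(-8293 + 5*sqrt(265))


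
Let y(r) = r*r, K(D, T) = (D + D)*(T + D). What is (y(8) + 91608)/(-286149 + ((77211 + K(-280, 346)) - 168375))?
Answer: -91672/414273 ≈ -0.22128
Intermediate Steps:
K(D, T) = 2*D*(D + T) (K(D, T) = (2*D)*(D + T) = 2*D*(D + T))
y(r) = r**2
(y(8) + 91608)/(-286149 + ((77211 + K(-280, 346)) - 168375)) = (8**2 + 91608)/(-286149 + ((77211 + 2*(-280)*(-280 + 346)) - 168375)) = (64 + 91608)/(-286149 + ((77211 + 2*(-280)*66) - 168375)) = 91672/(-286149 + ((77211 - 36960) - 168375)) = 91672/(-286149 + (40251 - 168375)) = 91672/(-286149 - 128124) = 91672/(-414273) = 91672*(-1/414273) = -91672/414273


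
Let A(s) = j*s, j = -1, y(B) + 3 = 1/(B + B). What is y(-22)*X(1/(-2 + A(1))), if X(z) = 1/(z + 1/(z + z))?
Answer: 399/242 ≈ 1.6488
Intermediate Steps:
y(B) = -3 + 1/(2*B) (y(B) = -3 + 1/(B + B) = -3 + 1/(2*B))
A(s) = -s
X(z) = 1/(z + 1/(2*z))
y(-22)*X(1/(-2 + A(1))) = (-3 + (½)/(-22))*(2/((-2 - 1*1)*(1 + 2*(1/(-2 - 1*1))²))) = (-3 + (½)*(-1/22))*(2/((-2 - 1)*(1 + 2*(1/(-2 - 1))²))) = (-3 - 1/44)*(2/(-3*(1 + 2*(1/(-3))²))) = -133*(-1)/(22*3*(1 + 2*(-⅓)²)) = -133*(-1)/(22*3*(1 + 2*(⅑))) = -133*(-1)/(22*3*(1 + 2/9)) = -133*(-1)/(22*3*11/9) = -133*(-1)*9/(22*3*11) = -133/44*(-6/11) = 399/242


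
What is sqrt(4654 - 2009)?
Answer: 23*sqrt(5) ≈ 51.430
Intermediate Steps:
sqrt(4654 - 2009) = sqrt(2645) = 23*sqrt(5)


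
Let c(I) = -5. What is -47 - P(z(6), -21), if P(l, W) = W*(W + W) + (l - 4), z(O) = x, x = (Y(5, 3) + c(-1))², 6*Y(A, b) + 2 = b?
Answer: -34141/36 ≈ -948.36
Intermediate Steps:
Y(A, b) = -⅓ + b/6
x = 841/36 (x = ((-⅓ + (⅙)*3) - 5)² = ((-⅓ + ½) - 5)² = (⅙ - 5)² = (-29/6)² = 841/36 ≈ 23.361)
z(O) = 841/36
P(l, W) = -4 + l + 2*W² (P(l, W) = W*(2*W) + (-4 + l) = 2*W² + (-4 + l) = -4 + l + 2*W²)
-47 - P(z(6), -21) = -47 - (-4 + 841/36 + 2*(-21)²) = -47 - (-4 + 841/36 + 2*441) = -47 - (-4 + 841/36 + 882) = -47 - 1*32449/36 = -47 - 32449/36 = -34141/36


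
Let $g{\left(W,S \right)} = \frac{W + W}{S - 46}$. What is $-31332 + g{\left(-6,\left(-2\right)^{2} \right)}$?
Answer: $- \frac{219322}{7} \approx -31332.0$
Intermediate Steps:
$g{\left(W,S \right)} = \frac{2 W}{-46 + S}$
$-31332 + g{\left(-6,\left(-2\right)^{2} \right)} = -31332 + 2 \left(-6\right) \frac{1}{-46 + \left(-2\right)^{2}} = -31332 + 2 \left(-6\right) \frac{1}{-46 + 4} = -31332 + 2 \left(-6\right) \frac{1}{-42} = -31332 + 2 \left(-6\right) \left(- \frac{1}{42}\right) = -31332 + \frac{2}{7} = - \frac{219322}{7}$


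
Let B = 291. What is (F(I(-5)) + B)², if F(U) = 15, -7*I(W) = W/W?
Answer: 93636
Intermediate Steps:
I(W) = -⅐ (I(W) = -W/(7*W) = -⅐*1 = -⅐)
(F(I(-5)) + B)² = (15 + 291)² = 306² = 93636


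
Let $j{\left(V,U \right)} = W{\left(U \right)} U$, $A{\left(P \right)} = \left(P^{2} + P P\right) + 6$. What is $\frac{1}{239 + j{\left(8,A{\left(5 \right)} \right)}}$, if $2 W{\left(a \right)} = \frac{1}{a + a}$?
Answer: $\frac{4}{957} \approx 0.0041797$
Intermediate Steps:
$W{\left(a \right)} = \frac{1}{4 a}$ ($W{\left(a \right)} = \frac{1}{2 \left(a + a\right)} = \frac{1}{2 \cdot 2 a} = \frac{\frac{1}{2} \frac{1}{a}}{2} = \frac{1}{4 a}$)
$A{\left(P \right)} = 6 + 2 P^{2}$ ($A{\left(P \right)} = \left(P^{2} + P^{2}\right) + 6 = 2 P^{2} + 6 = 6 + 2 P^{2}$)
$j{\left(V,U \right)} = \frac{1}{4}$ ($j{\left(V,U \right)} = \frac{1}{4 U} U = \frac{1}{4}$)
$\frac{1}{239 + j{\left(8,A{\left(5 \right)} \right)}} = \frac{1}{239 + \frac{1}{4}} = \frac{1}{\frac{957}{4}} = \frac{4}{957}$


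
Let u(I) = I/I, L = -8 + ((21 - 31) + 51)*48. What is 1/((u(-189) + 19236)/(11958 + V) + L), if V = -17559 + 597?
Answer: 5004/9788603 ≈ 0.00051121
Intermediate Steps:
V = -16962
L = 1960 (L = -8 + (-10 + 51)*48 = -8 + 41*48 = -8 + 1968 = 1960)
u(I) = 1
1/((u(-189) + 19236)/(11958 + V) + L) = 1/((1 + 19236)/(11958 - 16962) + 1960) = 1/(19237/(-5004) + 1960) = 1/(19237*(-1/5004) + 1960) = 1/(-19237/5004 + 1960) = 1/(9788603/5004) = 5004/9788603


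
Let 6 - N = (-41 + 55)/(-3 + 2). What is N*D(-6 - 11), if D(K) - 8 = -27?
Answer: -380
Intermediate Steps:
D(K) = -19 (D(K) = 8 - 27 = -19)
N = 20 (N = 6 - (-41 + 55)/(-3 + 2) = 6 - 14/(-1) = 6 - 14*(-1) = 6 - 1*(-14) = 6 + 14 = 20)
N*D(-6 - 11) = 20*(-19) = -380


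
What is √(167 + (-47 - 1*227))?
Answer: I*√107 ≈ 10.344*I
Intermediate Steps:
√(167 + (-47 - 1*227)) = √(167 + (-47 - 227)) = √(167 - 274) = √(-107) = I*√107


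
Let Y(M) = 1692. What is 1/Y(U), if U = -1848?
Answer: 1/1692 ≈ 0.00059102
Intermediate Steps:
1/Y(U) = 1/1692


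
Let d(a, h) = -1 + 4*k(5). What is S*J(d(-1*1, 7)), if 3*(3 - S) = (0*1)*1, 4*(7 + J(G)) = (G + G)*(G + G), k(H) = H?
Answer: 1062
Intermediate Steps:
d(a, h) = 19 (d(a, h) = -1 + 4*5 = -1 + 20 = 19)
J(G) = -7 + G² (J(G) = -7 + ((G + G)*(G + G))/4 = -7 + ((2*G)*(2*G))/4 = -7 + (4*G²)/4 = -7 + G²)
S = 3 (S = 3 - 0*1/3 = 3 - 0 = 3 - ⅓*0 = 3 + 0 = 3)
S*J(d(-1*1, 7)) = 3*(-7 + 19²) = 3*(-7 + 361) = 3*354 = 1062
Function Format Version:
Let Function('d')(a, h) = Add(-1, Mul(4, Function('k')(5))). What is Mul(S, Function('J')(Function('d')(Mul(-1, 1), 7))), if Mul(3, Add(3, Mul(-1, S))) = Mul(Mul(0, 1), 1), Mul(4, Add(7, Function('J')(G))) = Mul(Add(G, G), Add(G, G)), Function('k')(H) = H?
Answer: 1062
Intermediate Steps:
Function('d')(a, h) = 19 (Function('d')(a, h) = Add(-1, Mul(4, 5)) = Add(-1, 20) = 19)
Function('J')(G) = Add(-7, Pow(G, 2)) (Function('J')(G) = Add(-7, Mul(Rational(1, 4), Mul(Add(G, G), Add(G, G)))) = Add(-7, Mul(Rational(1, 4), Mul(Mul(2, G), Mul(2, G)))) = Add(-7, Mul(Rational(1, 4), Mul(4, Pow(G, 2)))) = Add(-7, Pow(G, 2)))
S = 3 (S = Add(3, Mul(Rational(-1, 3), Mul(Mul(0, 1), 1))) = Add(3, Mul(Rational(-1, 3), Mul(0, 1))) = Add(3, Mul(Rational(-1, 3), 0)) = Add(3, 0) = 3)
Mul(S, Function('J')(Function('d')(Mul(-1, 1), 7))) = Mul(3, Add(-7, Pow(19, 2))) = Mul(3, Add(-7, 361)) = Mul(3, 354) = 1062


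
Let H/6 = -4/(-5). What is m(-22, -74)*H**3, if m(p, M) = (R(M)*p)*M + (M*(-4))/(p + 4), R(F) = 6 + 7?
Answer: 292343808/125 ≈ 2.3388e+6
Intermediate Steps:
H = 24/5 (H = 6*(-4/(-5)) = 6*(-4*(-1/5)) = 6*(4/5) = 24/5 ≈ 4.8000)
R(F) = 13
m(p, M) = -4*M/(4 + p) + 13*M*p (m(p, M) = (13*p)*M + (M*(-4))/(p + 4) = 13*M*p + (-4*M)/(4 + p) = 13*M*p - 4*M/(4 + p) = -4*M/(4 + p) + 13*M*p)
m(-22, -74)*H**3 = (-74*(-4 + 13*(-22)**2 + 52*(-22))/(4 - 22))*(24/5)**3 = -74*(-4 + 13*484 - 1144)/(-18)*(13824/125) = -74*(-1/18)*(-4 + 6292 - 1144)*(13824/125) = -74*(-1/18)*5144*(13824/125) = (190328/9)*(13824/125) = 292343808/125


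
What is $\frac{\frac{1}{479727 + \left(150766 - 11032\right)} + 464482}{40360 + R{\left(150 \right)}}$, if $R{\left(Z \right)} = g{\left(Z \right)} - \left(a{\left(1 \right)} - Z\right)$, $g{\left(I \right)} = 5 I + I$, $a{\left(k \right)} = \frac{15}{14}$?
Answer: $\frac{4028198778842}{359117028225} \approx 11.217$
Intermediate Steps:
$a{\left(k \right)} = \frac{15}{14}$ ($a{\left(k \right)} = 15 \cdot \frac{1}{14} = \frac{15}{14}$)
$g{\left(I \right)} = 6 I$
$R{\left(Z \right)} = - \frac{15}{14} + 7 Z$ ($R{\left(Z \right)} = 6 Z - \left(\frac{15}{14} - Z\right) = 6 Z + \left(- \frac{15}{14} + Z\right) = - \frac{15}{14} + 7 Z$)
$\frac{\frac{1}{479727 + \left(150766 - 11032\right)} + 464482}{40360 + R{\left(150 \right)}} = \frac{\frac{1}{479727 + \left(150766 - 11032\right)} + 464482}{40360 + \left(- \frac{15}{14} + 7 \cdot 150\right)} = \frac{\frac{1}{479727 + 139734} + 464482}{40360 + \left(- \frac{15}{14} + 1050\right)} = \frac{\frac{1}{619461} + 464482}{40360 + \frac{14685}{14}} = \frac{\frac{1}{619461} + 464482}{\frac{579725}{14}} = \frac{287728484203}{619461} \cdot \frac{14}{579725} = \frac{4028198778842}{359117028225}$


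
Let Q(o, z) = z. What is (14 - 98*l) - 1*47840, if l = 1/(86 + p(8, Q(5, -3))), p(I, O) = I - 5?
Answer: -4256612/89 ≈ -47827.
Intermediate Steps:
p(I, O) = -5 + I
l = 1/89 (l = 1/(86 + (-5 + 8)) = 1/(86 + 3) = 1/89 ≈ 0.011236)
(14 - 98*l) - 1*47840 = (14 - 98*1/89) - 1*47840 = (14 - 98/89) - 47840 = 1148/89 - 47840 = -4256612/89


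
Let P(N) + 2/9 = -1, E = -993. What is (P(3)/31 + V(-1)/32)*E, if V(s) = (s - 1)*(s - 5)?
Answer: -247919/744 ≈ -333.22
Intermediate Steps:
P(N) = -11/9 (P(N) = -2/9 - 1 = -11/9)
V(s) = (-1 + s)*(-5 + s)
(P(3)/31 + V(-1)/32)*E = (-11/9/31 + (5 + (-1)² - 6*(-1))/32)*(-993) = (-11/9*1/31 + (5 + 1 + 6)*(1/32))*(-993) = (-11/279 + 12*(1/32))*(-993) = (-11/279 + 3/8)*(-993) = (749/2232)*(-993) = -247919/744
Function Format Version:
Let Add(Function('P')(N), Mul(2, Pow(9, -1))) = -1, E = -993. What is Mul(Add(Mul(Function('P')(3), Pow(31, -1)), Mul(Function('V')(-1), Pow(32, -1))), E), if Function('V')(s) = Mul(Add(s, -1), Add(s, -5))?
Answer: Rational(-247919, 744) ≈ -333.22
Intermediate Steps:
Function('P')(N) = Rational(-11, 9) (Function('P')(N) = Add(Rational(-2, 9), -1) = Rational(-11, 9))
Function('V')(s) = Mul(Add(-1, s), Add(-5, s))
Mul(Add(Mul(Function('P')(3), Pow(31, -1)), Mul(Function('V')(-1), Pow(32, -1))), E) = Mul(Add(Mul(Rational(-11, 9), Pow(31, -1)), Mul(Add(5, Pow(-1, 2), Mul(-6, -1)), Pow(32, -1))), -993) = Mul(Add(Mul(Rational(-11, 9), Rational(1, 31)), Mul(Add(5, 1, 6), Rational(1, 32))), -993) = Mul(Add(Rational(-11, 279), Mul(12, Rational(1, 32))), -993) = Mul(Add(Rational(-11, 279), Rational(3, 8)), -993) = Mul(Rational(749, 2232), -993) = Rational(-247919, 744)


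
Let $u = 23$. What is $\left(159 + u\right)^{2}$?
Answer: $33124$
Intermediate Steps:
$\left(159 + u\right)^{2} = \left(159 + 23\right)^{2} = 182^{2} = 33124$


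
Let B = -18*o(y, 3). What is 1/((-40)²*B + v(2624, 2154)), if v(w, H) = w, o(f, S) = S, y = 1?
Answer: -1/83776 ≈ -1.1937e-5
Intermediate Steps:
B = -54 (B = -18*3 = -54)
1/((-40)²*B + v(2624, 2154)) = 1/((-40)²*(-54) + 2624) = 1/(1600*(-54) + 2624) = 1/(-86400 + 2624) = 1/(-83776) = -1/83776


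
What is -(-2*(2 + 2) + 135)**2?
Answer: -16129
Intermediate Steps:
-(-2*(2 + 2) + 135)**2 = -(-2*4 + 135)**2 = -(-8 + 135)**2 = -1*127**2 = -1*16129 = -16129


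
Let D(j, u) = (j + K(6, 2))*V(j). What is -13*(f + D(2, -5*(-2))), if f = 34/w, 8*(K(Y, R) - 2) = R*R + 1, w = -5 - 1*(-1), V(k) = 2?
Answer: -39/4 ≈ -9.7500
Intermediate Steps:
w = -4 (w = -5 + 1 = -4)
K(Y, R) = 17/8 + R**2/8 (K(Y, R) = 2 + (R*R + 1)/8 = 2 + (R**2 + 1)/8 = 2 + (1 + R**2)/8 = 2 + (1/8 + R**2/8) = 17/8 + R**2/8)
D(j, u) = 21/4 + 2*j (D(j, u) = (j + (17/8 + (1/8)*2**2))*2 = (j + (17/8 + (1/8)*4))*2 = (j + (17/8 + 1/2))*2 = (j + 21/8)*2 = (21/8 + j)*2 = 21/4 + 2*j)
f = -17/2 (f = 34/(-4) = 34*(-1/4) = -17/2 ≈ -8.5000)
-13*(f + D(2, -5*(-2))) = -13*(-17/2 + (21/4 + 2*2)) = -13*(-17/2 + (21/4 + 4)) = -13*(-17/2 + 37/4) = -13*3/4 = -39/4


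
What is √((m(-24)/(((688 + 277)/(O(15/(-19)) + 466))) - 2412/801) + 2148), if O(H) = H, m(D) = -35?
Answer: 3*√25185732637597/326363 ≈ 46.132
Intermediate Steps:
√((m(-24)/(((688 + 277)/(O(15/(-19)) + 466))) - 2412/801) + 2148) = √((-35*(15/(-19) + 466)/(688 + 277) - 2412/801) + 2148) = √((-35/(965/(15*(-1/19) + 466)) - 2412*1/801) + 2148) = √((-35/(965/(-15/19 + 466)) - 268/89) + 2148) = √((-35/(965/(8839/19)) - 268/89) + 2148) = √((-35/(965*(19/8839)) - 268/89) + 2148) = √((-35/18335/8839 - 268/89) + 2148) = √((-35*8839/18335 - 268/89) + 2148) = √((-61873/3667 - 268/89) + 2148) = √(-6489453/326363 + 2148) = √(694538271/326363) = 3*√25185732637597/326363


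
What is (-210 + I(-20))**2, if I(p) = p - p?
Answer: 44100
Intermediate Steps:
I(p) = 0
(-210 + I(-20))**2 = (-210 + 0)**2 = (-210)**2 = 44100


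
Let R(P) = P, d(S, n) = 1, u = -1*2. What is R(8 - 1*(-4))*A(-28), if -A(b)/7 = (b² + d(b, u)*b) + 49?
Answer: -67620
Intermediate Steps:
u = -2
A(b) = -343 - 7*b - 7*b² (A(b) = -7*((b² + 1*b) + 49) = -7*((b² + b) + 49) = -7*((b + b²) + 49) = -7*(49 + b + b²) = -343 - 7*b - 7*b²)
R(8 - 1*(-4))*A(-28) = (8 - 1*(-4))*(-343 - 7*(-28) - 7*(-28)²) = (8 + 4)*(-343 + 196 - 7*784) = 12*(-343 + 196 - 5488) = 12*(-5635) = -67620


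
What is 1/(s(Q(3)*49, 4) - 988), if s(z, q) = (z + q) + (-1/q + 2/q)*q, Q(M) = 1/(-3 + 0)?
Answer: -3/2998 ≈ -0.0010007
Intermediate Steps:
Q(M) = -1/3 (Q(M) = 1/(-3) = -1/3)
s(z, q) = 1 + q + z (s(z, q) = (q + z) + q/q = (q + z) + 1 = 1 + q + z)
1/(s(Q(3)*49, 4) - 988) = 1/((1 + 4 - 1/3*49) - 988) = 1/((1 + 4 - 49/3) - 988) = 1/(-34/3 - 988) = 1/(-2998/3) = -3/2998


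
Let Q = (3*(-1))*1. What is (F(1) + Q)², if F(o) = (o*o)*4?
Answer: 1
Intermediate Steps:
F(o) = 4*o² (F(o) = o²*4 = 4*o²)
Q = -3 (Q = -3*1 = -3)
(F(1) + Q)² = (4*1² - 3)² = (4*1 - 3)² = (4 - 3)² = 1² = 1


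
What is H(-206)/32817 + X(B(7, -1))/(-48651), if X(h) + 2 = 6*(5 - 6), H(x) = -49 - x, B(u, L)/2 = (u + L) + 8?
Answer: 2633581/532193289 ≈ 0.0049485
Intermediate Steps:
B(u, L) = 16 + 2*L + 2*u (B(u, L) = 2*((u + L) + 8) = 2*((L + u) + 8) = 2*(8 + L + u) = 16 + 2*L + 2*u)
X(h) = -8 (X(h) = -2 + 6*(5 - 6) = -2 + 6*(-1) = -2 - 6 = -8)
H(-206)/32817 + X(B(7, -1))/(-48651) = (-49 - 1*(-206))/32817 - 8/(-48651) = (-49 + 206)*(1/32817) - 8*(-1/48651) = 157*(1/32817) + 8/48651 = 157/32817 + 8/48651 = 2633581/532193289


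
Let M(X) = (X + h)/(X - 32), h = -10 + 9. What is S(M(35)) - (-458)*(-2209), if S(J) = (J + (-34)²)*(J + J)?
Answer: -8867362/9 ≈ -9.8526e+5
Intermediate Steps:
h = -1
M(X) = (-1 + X)/(-32 + X) (M(X) = (X - 1)/(X - 32) = (-1 + X)/(-32 + X))
S(J) = 2*J*(1156 + J) (S(J) = (J + 1156)*(2*J) = (1156 + J)*(2*J) = 2*J*(1156 + J))
S(M(35)) - (-458)*(-2209) = 2*((-1 + 35)/(-32 + 35))*(1156 + (-1 + 35)/(-32 + 35)) - (-458)*(-2209) = 2*(34/3)*(1156 + 34/3) - 1*1011722 = 2*((⅓)*34)*(1156 + (⅓)*34) - 1011722 = 2*(34/3)*(1156 + 34/3) - 1011722 = 2*(34/3)*(3502/3) - 1011722 = 238136/9 - 1011722 = -8867362/9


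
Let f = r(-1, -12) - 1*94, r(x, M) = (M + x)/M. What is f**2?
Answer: 1243225/144 ≈ 8633.5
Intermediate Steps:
r(x, M) = (M + x)/M
f = -1115/12 (f = (-12 - 1)/(-12) - 1*94 = -1/12*(-13) - 94 = 13/12 - 94 = -1115/12 ≈ -92.917)
f**2 = (-1115/12)**2 = 1243225/144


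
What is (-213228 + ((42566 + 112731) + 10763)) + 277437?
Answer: 230269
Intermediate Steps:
(-213228 + ((42566 + 112731) + 10763)) + 277437 = (-213228 + (155297 + 10763)) + 277437 = (-213228 + 166060) + 277437 = -47168 + 277437 = 230269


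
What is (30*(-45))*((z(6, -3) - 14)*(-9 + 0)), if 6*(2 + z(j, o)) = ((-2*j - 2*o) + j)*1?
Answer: -194400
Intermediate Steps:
z(j, o) = -2 - o/3 - j/6 (z(j, o) = -2 + (((-2*j - 2*o) + j)*1)/6 = -2 + ((-j - 2*o)*1)/6 = -2 + (-j - 2*o)/6 = -2 + (-o/3 - j/6) = -2 - o/3 - j/6)
(30*(-45))*((z(6, -3) - 14)*(-9 + 0)) = (30*(-45))*(((-2 - 1/3*(-3) - 1/6*6) - 14)*(-9 + 0)) = -1350*((-2 + 1 - 1) - 14)*(-9) = -1350*(-2 - 14)*(-9) = -(-21600)*(-9) = -1350*144 = -194400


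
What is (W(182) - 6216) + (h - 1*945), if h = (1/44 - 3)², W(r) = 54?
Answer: -13741991/1936 ≈ -7098.1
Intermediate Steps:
h = 17161/1936 (h = (1/44 - 3)² = (-131/44)² = 17161/1936 ≈ 8.8642)
(W(182) - 6216) + (h - 1*945) = (54 - 6216) + (17161/1936 - 1*945) = -6162 + (17161/1936 - 945) = -6162 - 1812359/1936 = -13741991/1936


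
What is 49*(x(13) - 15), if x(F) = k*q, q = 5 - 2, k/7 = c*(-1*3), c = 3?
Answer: -9996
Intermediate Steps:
k = -63 (k = 7*(3*(-1*3)) = 7*(3*(-3)) = 7*(-9) = -63)
q = 3
x(F) = -189 (x(F) = -63*3 = -189)
49*(x(13) - 15) = 49*(-189 - 15) = 49*(-204) = -9996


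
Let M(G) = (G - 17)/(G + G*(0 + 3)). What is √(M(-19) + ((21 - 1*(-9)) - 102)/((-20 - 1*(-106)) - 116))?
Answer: √25935/95 ≈ 1.6952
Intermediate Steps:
M(G) = (-17 + G)/(4*G) (M(G) = (-17 + G)/(G + G*3) = (-17 + G)/(G + 3*G) = (-17 + G)/((4*G)) = (-17 + G)*(1/(4*G)) = (-17 + G)/(4*G))
√(M(-19) + ((21 - 1*(-9)) - 102)/((-20 - 1*(-106)) - 116)) = √((¼)*(-17 - 19)/(-19) + ((21 - 1*(-9)) - 102)/((-20 - 1*(-106)) - 116)) = √((¼)*(-1/19)*(-36) + ((21 + 9) - 102)/((-20 + 106) - 116)) = √(9/19 + (30 - 102)/(86 - 116)) = √(9/19 - 72/(-30)) = √(9/19 - 72*(-1/30)) = √(9/19 + 12/5) = √(273/95) = √25935/95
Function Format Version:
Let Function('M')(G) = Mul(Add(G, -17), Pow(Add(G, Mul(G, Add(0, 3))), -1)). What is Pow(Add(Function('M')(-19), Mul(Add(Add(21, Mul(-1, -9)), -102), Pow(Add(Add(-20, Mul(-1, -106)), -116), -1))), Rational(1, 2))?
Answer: Mul(Rational(1, 95), Pow(25935, Rational(1, 2))) ≈ 1.6952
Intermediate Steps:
Function('M')(G) = Mul(Rational(1, 4), Pow(G, -1), Add(-17, G)) (Function('M')(G) = Mul(Add(-17, G), Pow(Add(G, Mul(G, 3)), -1)) = Mul(Add(-17, G), Pow(Add(G, Mul(3, G)), -1)) = Mul(Add(-17, G), Pow(Mul(4, G), -1)) = Mul(Add(-17, G), Mul(Rational(1, 4), Pow(G, -1))) = Mul(Rational(1, 4), Pow(G, -1), Add(-17, G)))
Pow(Add(Function('M')(-19), Mul(Add(Add(21, Mul(-1, -9)), -102), Pow(Add(Add(-20, Mul(-1, -106)), -116), -1))), Rational(1, 2)) = Pow(Add(Mul(Rational(1, 4), Pow(-19, -1), Add(-17, -19)), Mul(Add(Add(21, Mul(-1, -9)), -102), Pow(Add(Add(-20, Mul(-1, -106)), -116), -1))), Rational(1, 2)) = Pow(Add(Mul(Rational(1, 4), Rational(-1, 19), -36), Mul(Add(Add(21, 9), -102), Pow(Add(Add(-20, 106), -116), -1))), Rational(1, 2)) = Pow(Add(Rational(9, 19), Mul(Add(30, -102), Pow(Add(86, -116), -1))), Rational(1, 2)) = Pow(Add(Rational(9, 19), Mul(-72, Pow(-30, -1))), Rational(1, 2)) = Pow(Add(Rational(9, 19), Mul(-72, Rational(-1, 30))), Rational(1, 2)) = Pow(Add(Rational(9, 19), Rational(12, 5)), Rational(1, 2)) = Pow(Rational(273, 95), Rational(1, 2)) = Mul(Rational(1, 95), Pow(25935, Rational(1, 2)))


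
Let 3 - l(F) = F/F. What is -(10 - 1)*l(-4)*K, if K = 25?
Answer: -450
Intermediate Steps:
l(F) = 2 (l(F) = 3 - F/F = 3 - 1*1 = 3 - 1 = 2)
-(10 - 1)*l(-4)*K = -(10 - 1)*2*25 = -9*2*25 = -18*25 = -1*450 = -450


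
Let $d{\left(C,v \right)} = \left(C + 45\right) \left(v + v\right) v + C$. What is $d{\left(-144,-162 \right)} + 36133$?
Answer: $-5160323$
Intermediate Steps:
$d{\left(C,v \right)} = C + 2 v^{2} \left(45 + C\right)$ ($d{\left(C,v \right)} = \left(45 + C\right) 2 v v + C = 2 v \left(45 + C\right) v + C = 2 v^{2} \left(45 + C\right) + C = C + 2 v^{2} \left(45 + C\right)$)
$d{\left(-144,-162 \right)} + 36133 = \left(-144 + 90 \left(-162\right)^{2} + 2 \left(-144\right) \left(-162\right)^{2}\right) + 36133 = \left(-144 + 90 \cdot 26244 + 2 \left(-144\right) 26244\right) + 36133 = \left(-144 + 2361960 - 7558272\right) + 36133 = -5196456 + 36133 = -5160323$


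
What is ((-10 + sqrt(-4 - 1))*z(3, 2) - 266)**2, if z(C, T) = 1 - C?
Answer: 60496 + 984*I*sqrt(5) ≈ 60496.0 + 2200.3*I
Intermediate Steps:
((-10 + sqrt(-4 - 1))*z(3, 2) - 266)**2 = ((-10 + sqrt(-4 - 1))*(1 - 1*3) - 266)**2 = ((-10 + sqrt(-5))*(1 - 3) - 266)**2 = ((-10 + I*sqrt(5))*(-2) - 266)**2 = ((20 - 2*I*sqrt(5)) - 266)**2 = (-246 - 2*I*sqrt(5))**2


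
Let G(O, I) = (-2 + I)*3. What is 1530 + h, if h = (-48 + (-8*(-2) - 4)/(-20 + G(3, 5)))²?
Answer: 476730/121 ≈ 3939.9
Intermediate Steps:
G(O, I) = -6 + 3*I
h = 291600/121 (h = (-48 + (-8*(-2) - 4)/(-20 + (-6 + 3*5)))² = (-48 + (16 - 4)/(-20 + (-6 + 15)))² = (-48 + 12/(-20 + 9))² = (-48 + 12/(-11))² = (-48 + 12*(-1/11))² = (-48 - 12/11)² = (-540/11)² = 291600/121 ≈ 2409.9)
1530 + h = 1530 + 291600/121 = 476730/121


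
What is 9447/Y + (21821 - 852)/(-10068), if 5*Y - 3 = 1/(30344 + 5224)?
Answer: 3382510201499/214861188 ≈ 15743.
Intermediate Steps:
Y = 21341/35568 (Y = 3/5 + 1/(5*(30344 + 5224)) = 3/5 + (1/5)/35568 = 3/5 + (1/5)*(1/35568) = 3/5 + 1/177840 = 21341/35568 ≈ 0.60001)
9447/Y + (21821 - 852)/(-10068) = 9447/(21341/35568) + (21821 - 852)/(-10068) = 9447*(35568/21341) + 20969*(-1/10068) = 336010896/21341 - 20969/10068 = 3382510201499/214861188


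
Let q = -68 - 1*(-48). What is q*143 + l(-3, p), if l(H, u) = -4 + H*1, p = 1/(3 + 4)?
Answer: -2867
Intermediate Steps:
q = -20 (q = -68 + 48 = -20)
p = 1/7 ≈ 0.14286
l(H, u) = -4 + H
q*143 + l(-3, p) = -20*143 + (-4 - 3) = -2860 - 7 = -2867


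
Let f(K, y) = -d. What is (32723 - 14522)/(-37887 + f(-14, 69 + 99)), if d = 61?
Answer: -18201/37948 ≈ -0.47963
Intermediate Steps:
f(K, y) = -61 (f(K, y) = -1*61 = -61)
(32723 - 14522)/(-37887 + f(-14, 69 + 99)) = (32723 - 14522)/(-37887 - 61) = 18201/(-37948) = 18201*(-1/37948) = -18201/37948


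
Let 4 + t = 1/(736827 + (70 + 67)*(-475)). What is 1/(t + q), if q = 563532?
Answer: 671752/378551061057 ≈ 1.7745e-6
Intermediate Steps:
t = -2687007/671752 (t = -4 + 1/(736827 + (70 + 67)*(-475)) = -4 + 1/(736827 + 137*(-475)) = -4 + 1/(736827 - 65075) = -4 + 1/671752 = -2687007/671752 ≈ -4.0000)
1/(t + q) = 1/(-2687007/671752 + 563532) = 1/(378551061057/671752) = 671752/378551061057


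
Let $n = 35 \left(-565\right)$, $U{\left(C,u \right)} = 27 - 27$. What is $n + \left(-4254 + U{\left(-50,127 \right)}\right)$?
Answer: $-24029$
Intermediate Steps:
$U{\left(C,u \right)} = 0$ ($U{\left(C,u \right)} = 27 - 27 = 0$)
$n = -19775$
$n + \left(-4254 + U{\left(-50,127 \right)}\right) = -19775 + \left(-4254 + 0\right) = -19775 - 4254 = -24029$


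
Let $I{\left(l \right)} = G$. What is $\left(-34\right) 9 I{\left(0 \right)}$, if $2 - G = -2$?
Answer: $-1224$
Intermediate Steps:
$G = 4$ ($G = 2 - -2 = 2 + 2 = 4$)
$I{\left(l \right)} = 4$
$\left(-34\right) 9 I{\left(0 \right)} = \left(-34\right) 9 \cdot 4 = \left(-306\right) 4 = -1224$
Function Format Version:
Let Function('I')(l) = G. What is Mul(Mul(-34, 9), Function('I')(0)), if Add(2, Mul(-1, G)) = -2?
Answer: -1224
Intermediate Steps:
G = 4 (G = Add(2, Mul(-1, -2)) = Add(2, 2) = 4)
Function('I')(l) = 4
Mul(Mul(-34, 9), Function('I')(0)) = Mul(Mul(-34, 9), 4) = Mul(-306, 4) = -1224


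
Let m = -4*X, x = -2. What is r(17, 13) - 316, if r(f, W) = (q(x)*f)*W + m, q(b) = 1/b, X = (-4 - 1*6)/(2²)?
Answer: -833/2 ≈ -416.50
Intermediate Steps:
X = -5/2 (X = (-4 - 6)/4 = -10*¼ = -5/2 ≈ -2.5000)
q(b) = 1/b
m = 10 (m = -4*(-5/2) = 10)
r(f, W) = 10 - W*f/2 (r(f, W) = (f/(-2))*W + 10 = (-f/2)*W + 10 = -W*f/2 + 10 = 10 - W*f/2)
r(17, 13) - 316 = (10 - ½*13*17) - 316 = (10 - 221/2) - 316 = -201/2 - 316 = -833/2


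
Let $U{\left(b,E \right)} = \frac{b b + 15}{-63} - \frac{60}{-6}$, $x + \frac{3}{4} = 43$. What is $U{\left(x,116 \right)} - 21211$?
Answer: $- \frac{21399409}{1008} \approx -21230.0$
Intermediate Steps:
$x = \frac{169}{4}$ ($x = - \frac{3}{4} + 43 = \frac{169}{4} \approx 42.25$)
$U{\left(b,E \right)} = \frac{205}{21} - \frac{b^{2}}{63}$ ($U{\left(b,E \right)} = \left(b^{2} + 15\right) \left(- \frac{1}{63}\right) - -10 = \left(15 + b^{2}\right) \left(- \frac{1}{63}\right) + 10 = \left(- \frac{5}{21} - \frac{b^{2}}{63}\right) + 10 = \frac{205}{21} - \frac{b^{2}}{63}$)
$U{\left(x,116 \right)} - 21211 = \left(\frac{205}{21} - \frac{\left(\frac{169}{4}\right)^{2}}{63}\right) - 21211 = \left(\frac{205}{21} - \frac{28561}{1008}\right) - 21211 = - \frac{18721}{1008} - 21211 = - \frac{21399409}{1008}$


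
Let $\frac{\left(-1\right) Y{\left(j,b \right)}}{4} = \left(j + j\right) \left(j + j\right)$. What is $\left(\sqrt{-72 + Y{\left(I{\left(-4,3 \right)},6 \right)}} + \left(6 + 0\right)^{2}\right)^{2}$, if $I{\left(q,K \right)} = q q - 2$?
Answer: $-1912 + 144 i \sqrt{802} \approx -1912.0 + 4078.0 i$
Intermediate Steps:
$I{\left(q,K \right)} = -2 + q^{2}$ ($I{\left(q,K \right)} = q^{2} - 2 = -2 + q^{2}$)
$Y{\left(j,b \right)} = - 16 j^{2}$ ($Y{\left(j,b \right)} = - 4 \left(j + j\right) \left(j + j\right) = - 4 \cdot 2 j 2 j = - 4 \cdot 4 j^{2} = - 16 j^{2}$)
$\left(\sqrt{-72 + Y{\left(I{\left(-4,3 \right)},6 \right)}} + \left(6 + 0\right)^{2}\right)^{2} = \left(\sqrt{-72 - 16 \left(-2 + \left(-4\right)^{2}\right)^{2}} + \left(6 + 0\right)^{2}\right)^{2} = \left(\sqrt{-72 - 16 \left(-2 + 16\right)^{2}} + 6^{2}\right)^{2} = \left(\sqrt{-72 - 16 \cdot 14^{2}} + 36\right)^{2} = \left(\sqrt{-72 - 3136} + 36\right)^{2} = \left(\sqrt{-3208} + 36\right)^{2} = \left(2 i \sqrt{802} + 36\right)^{2} = \left(36 + 2 i \sqrt{802}\right)^{2}$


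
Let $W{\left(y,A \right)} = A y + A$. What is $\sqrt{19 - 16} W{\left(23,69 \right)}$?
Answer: $1656 \sqrt{3} \approx 2868.3$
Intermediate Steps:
$W{\left(y,A \right)} = A + A y$
$\sqrt{19 - 16} W{\left(23,69 \right)} = \sqrt{19 - 16} \cdot 69 \left(1 + 23\right) = \sqrt{3} \cdot 69 \cdot 24 = \sqrt{3} \cdot 1656 = 1656 \sqrt{3}$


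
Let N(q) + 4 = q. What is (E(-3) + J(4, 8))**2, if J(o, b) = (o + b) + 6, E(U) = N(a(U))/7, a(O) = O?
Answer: 289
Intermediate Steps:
N(q) = -4 + q
E(U) = -4/7 + U/7 (E(U) = (-4 + U)/7 = (-4 + U)*(1/7) = -4/7 + U/7)
J(o, b) = 6 + b + o (J(o, b) = (b + o) + 6 = 6 + b + o)
(E(-3) + J(4, 8))**2 = ((-4/7 + (1/7)*(-3)) + (6 + 8 + 4))**2 = ((-4/7 - 3/7) + 18)**2 = (-1 + 18)**2 = 17**2 = 289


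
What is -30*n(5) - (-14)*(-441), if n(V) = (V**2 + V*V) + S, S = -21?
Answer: -7044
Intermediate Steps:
n(V) = -21 + 2*V**2 (n(V) = (V**2 + V*V) - 21 = (V**2 + V**2) - 21 = 2*V**2 - 21 = -21 + 2*V**2)
-30*n(5) - (-14)*(-441) = -30*(-21 + 2*5**2) - (-14)*(-441) = -30*(-21 + 2*25) - 1*6174 = -30*(-21 + 50) - 6174 = -30*29 - 6174 = -870 - 6174 = -7044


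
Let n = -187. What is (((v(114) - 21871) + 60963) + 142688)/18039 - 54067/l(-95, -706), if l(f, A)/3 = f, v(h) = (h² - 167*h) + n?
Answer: 341782216/1713705 ≈ 199.44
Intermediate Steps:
v(h) = -187 + h² - 167*h (v(h) = (h² - 167*h) - 187 = -187 + h² - 167*h)
l(f, A) = 3*f
(((v(114) - 21871) + 60963) + 142688)/18039 - 54067/l(-95, -706) = ((((-187 + 114² - 167*114) - 21871) + 60963) + 142688)/18039 - 54067/(3*(-95)) = ((((-187 + 12996 - 19038) - 21871) + 60963) + 142688)*(1/18039) - 54067/(-285) = (((-6229 - 21871) + 60963) + 142688)*(1/18039) - 54067*(-1/285) = ((-28100 + 60963) + 142688)*(1/18039) + 54067/285 = (32863 + 142688)*(1/18039) + 54067/285 = 175551*(1/18039) + 54067/285 = 58517/6013 + 54067/285 = 341782216/1713705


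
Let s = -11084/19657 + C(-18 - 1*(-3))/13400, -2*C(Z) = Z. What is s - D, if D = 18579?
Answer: -1957571031349/105361520 ≈ -18580.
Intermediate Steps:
C(Z) = -Z/2
s = -59351269/105361520 (s = -11084/19657 - (-18 - 1*(-3))/2/13400 = -11084*1/19657 - (-18 + 3)/2*(1/13400) = -11084/19657 - 1/2*(-15)*(1/13400) = -11084/19657 + (15/2)*(1/13400) = -11084/19657 + 3/5360 = -59351269/105361520 ≈ -0.56331)
s - D = -59351269/105361520 - 1*18579 = -59351269/105361520 - 18579 = -1957571031349/105361520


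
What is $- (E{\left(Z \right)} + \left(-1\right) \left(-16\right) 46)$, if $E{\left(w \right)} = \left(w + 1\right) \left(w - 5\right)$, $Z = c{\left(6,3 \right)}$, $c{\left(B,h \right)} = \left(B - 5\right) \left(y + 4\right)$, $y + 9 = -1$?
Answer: $-791$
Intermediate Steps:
$y = -10$ ($y = -9 - 1 = -10$)
$c{\left(B,h \right)} = 30 - 6 B$ ($c{\left(B,h \right)} = \left(B - 5\right) \left(-10 + 4\right) = \left(-5 + B\right) \left(-6\right) = 30 - 6 B$)
$Z = -6$ ($Z = 30 - 36 = -6$)
$E{\left(w \right)} = \left(1 + w\right) \left(-5 + w\right)$
$- (E{\left(Z \right)} + \left(-1\right) \left(-16\right) 46) = - (\left(-5 + \left(-6\right)^{2} - -24\right) + \left(-1\right) \left(-16\right) 46) = - (\left(-5 + 36 + 24\right) + 16 \cdot 46) = - (55 + 736) = \left(-1\right) 791 = -791$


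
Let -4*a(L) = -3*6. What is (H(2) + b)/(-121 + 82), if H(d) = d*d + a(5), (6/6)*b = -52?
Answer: 29/26 ≈ 1.1154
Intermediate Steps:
b = -52
a(L) = 9/2 (a(L) = -(-3)*6/4 = -¼*(-18) = 9/2)
H(d) = 9/2 + d² (H(d) = d*d + 9/2 = d² + 9/2 = 9/2 + d²)
(H(2) + b)/(-121 + 82) = ((9/2 + 2²) - 52)/(-121 + 82) = ((9/2 + 4) - 52)/(-39) = (17/2 - 52)*(-1/39) = -87/2*(-1/39) = 29/26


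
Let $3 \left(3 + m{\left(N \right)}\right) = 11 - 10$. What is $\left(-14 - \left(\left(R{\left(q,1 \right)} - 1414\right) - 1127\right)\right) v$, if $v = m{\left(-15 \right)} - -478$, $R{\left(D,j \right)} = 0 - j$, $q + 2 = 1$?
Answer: $\frac{3604928}{3} \approx 1.2016 \cdot 10^{6}$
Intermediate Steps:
$q = -1$ ($q = -2 + 1 = -1$)
$R{\left(D,j \right)} = - j$
$m{\left(N \right)} = - \frac{8}{3}$ ($m{\left(N \right)} = -3 + \frac{11 - 10}{3} = -3 + \frac{1}{3} \cdot 1 = -3 + \frac{1}{3} = - \frac{8}{3}$)
$v = \frac{1426}{3}$ ($v = - \frac{8}{3} - -478 = - \frac{8}{3} + 478 = \frac{1426}{3} \approx 475.33$)
$\left(-14 - \left(\left(R{\left(q,1 \right)} - 1414\right) - 1127\right)\right) v = \left(-14 - \left(\left(\left(-1\right) 1 - 1414\right) - 1127\right)\right) \frac{1426}{3} = \left(-14 - \left(\left(-1 - 1414\right) - 1127\right)\right) \frac{1426}{3} = \left(-14 - \left(-1415 - 1127\right)\right) \frac{1426}{3} = \left(-14 - -2542\right) \frac{1426}{3} = \left(-14 + 2542\right) \frac{1426}{3} = 2528 \cdot \frac{1426}{3} = \frac{3604928}{3}$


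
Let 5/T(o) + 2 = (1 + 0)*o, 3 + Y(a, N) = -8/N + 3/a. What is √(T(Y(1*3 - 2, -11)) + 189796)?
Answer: √37199246/14 ≈ 435.65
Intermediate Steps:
Y(a, N) = -3 - 8/N + 3/a (Y(a, N) = -3 + (-8/N + 3/a) = -3 - 8/N + 3/a)
T(o) = 5/(-2 + o) (T(o) = 5/(-2 + (1 + 0)*o) = 5/(-2 + 1*o) = 5/(-2 + o))
√(T(Y(1*3 - 2, -11)) + 189796) = √(5/(-2 + (-3 - 8/(-11) + 3/(1*3 - 2))) + 189796) = √(5/(-2 + (-3 - 8*(-1/11) + 3/(3 - 2))) + 189796) = √(5/(-2 + (-3 + 8/11 + 3/1)) + 189796) = √(5/(-2 + (-3 + 8/11 + 3*1)) + 189796) = √(5/(-2 + (-3 + 8/11 + 3)) + 189796) = √(5/(-2 + 8/11) + 189796) = √(5/(-14/11) + 189796) = √(5*(-11/14) + 189796) = √(-55/14 + 189796) = √(2657089/14) = √37199246/14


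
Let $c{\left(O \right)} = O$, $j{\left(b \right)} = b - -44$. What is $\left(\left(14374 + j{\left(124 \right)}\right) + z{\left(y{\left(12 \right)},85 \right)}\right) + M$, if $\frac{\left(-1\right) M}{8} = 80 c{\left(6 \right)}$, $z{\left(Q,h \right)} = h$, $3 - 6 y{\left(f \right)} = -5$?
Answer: $10787$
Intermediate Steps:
$y{\left(f \right)} = \frac{4}{3}$ ($y{\left(f \right)} = \frac{1}{2} - - \frac{5}{6} = \frac{1}{2} + \frac{5}{6} = \frac{4}{3}$)
$j{\left(b \right)} = 44 + b$ ($j{\left(b \right)} = b + 44 = 44 + b$)
$M = -3840$ ($M = - 8 \cdot 80 \cdot 6 = \left(-8\right) 480 = -3840$)
$\left(\left(14374 + j{\left(124 \right)}\right) + z{\left(y{\left(12 \right)},85 \right)}\right) + M = \left(\left(14374 + \left(44 + 124\right)\right) + 85\right) - 3840 = \left(\left(14374 + 168\right) + 85\right) - 3840 = \left(14542 + 85\right) - 3840 = 14627 - 3840 = 10787$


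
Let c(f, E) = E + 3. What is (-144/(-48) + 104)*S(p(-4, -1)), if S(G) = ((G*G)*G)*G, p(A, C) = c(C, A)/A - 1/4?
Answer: 0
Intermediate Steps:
c(f, E) = 3 + E
p(A, C) = -1/4 + (3 + A)/A (p(A, C) = (3 + A)/A - 1/4 = -1/4 + (3 + A)/A)
S(G) = G**4 (S(G) = (G**2*G)*G = G**3*G = G**4)
(-144/(-48) + 104)*S(p(-4, -1)) = (-144/(-48) + 104)*(3/4 + 3/(-4))**4 = (-144*(-1/48) + 104)*(3/4 + 3*(-1/4))**4 = (3 + 104)*(3/4 - 3/4)**4 = 107*0**4 = 107*0 = 0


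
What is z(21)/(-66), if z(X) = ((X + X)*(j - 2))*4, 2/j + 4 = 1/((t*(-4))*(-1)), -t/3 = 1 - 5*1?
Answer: 13384/2101 ≈ 6.3703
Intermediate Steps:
t = 12 (t = -3*(1 - 5*1) = -3*(1 - 5) = -3*(-4) = 12)
j = -96/191 (j = 2/(-4 + 1/((12*(-4))*(-1))) = 2/(-4 + 1/(-48*(-1))) = 2/(-4 + 1/48) = 2/(-191/48) = 2*(-48/191) = -96/191 ≈ -0.50262)
z(X) = -3824*X/191 (z(X) = ((X + X)*(-96/191 - 2))*4 = ((2*X)*(-478/191))*4 = -956*X/191*4 = -3824*X/191)
z(21)/(-66) = -3824/191*21/(-66) = -80304/191*(-1/66) = 13384/2101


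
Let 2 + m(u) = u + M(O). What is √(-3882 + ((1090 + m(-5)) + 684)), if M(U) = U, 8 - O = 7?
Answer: I*√2114 ≈ 45.978*I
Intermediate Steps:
O = 1 (O = 8 - 1*7 = 8 - 7 = 1)
m(u) = -1 + u (m(u) = -2 + (u + 1) = -2 + (1 + u) = -1 + u)
√(-3882 + ((1090 + m(-5)) + 684)) = √(-3882 + ((1090 + (-1 - 5)) + 684)) = √(-3882 + ((1090 - 6) + 684)) = √(-3882 + (1084 + 684)) = √(-3882 + 1768) = √(-2114) = I*√2114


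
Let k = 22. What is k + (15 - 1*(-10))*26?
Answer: 672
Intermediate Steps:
k + (15 - 1*(-10))*26 = 22 + (15 - 1*(-10))*26 = 22 + (15 + 10)*26 = 22 + 25*26 = 22 + 650 = 672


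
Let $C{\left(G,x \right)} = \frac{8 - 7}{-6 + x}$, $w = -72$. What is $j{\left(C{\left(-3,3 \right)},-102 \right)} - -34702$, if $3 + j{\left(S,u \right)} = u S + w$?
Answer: $34661$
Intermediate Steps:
$C{\left(G,x \right)} = \frac{1}{-6 + x}$ ($C{\left(G,x \right)} = 1 \frac{1}{-6 + x} = \frac{1}{-6 + x}$)
$j{\left(S,u \right)} = -75 + S u$ ($j{\left(S,u \right)} = -3 + \left(u S - 72\right) = -3 + \left(S u - 72\right) = -3 + \left(-72 + S u\right) = -75 + S u$)
$j{\left(C{\left(-3,3 \right)},-102 \right)} - -34702 = \left(-75 + \frac{1}{-6 + 3} \left(-102\right)\right) - -34702 = \left(-75 + \frac{1}{-3} \left(-102\right)\right) + 34702 = \left(-75 - -34\right) + 34702 = \left(-75 + 34\right) + 34702 = -41 + 34702 = 34661$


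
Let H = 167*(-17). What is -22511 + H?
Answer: -25350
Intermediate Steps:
H = -2839
-22511 + H = -22511 - 2839 = -25350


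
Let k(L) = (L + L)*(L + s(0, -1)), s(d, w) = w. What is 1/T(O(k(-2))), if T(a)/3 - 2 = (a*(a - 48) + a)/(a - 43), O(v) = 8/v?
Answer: 127/1040 ≈ 0.12212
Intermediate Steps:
k(L) = 2*L*(-1 + L) (k(L) = (L + L)*(L - 1) = (2*L)*(-1 + L) = 2*L*(-1 + L))
T(a) = 6 + 3*(a + a*(-48 + a))/(-43 + a) (T(a) = 6 + 3*((a*(a - 48) + a)/(a - 43)) = 6 + 3*((a*(-48 + a) + a)/(-43 + a)) = 6 + 3*((a + a*(-48 + a))/(-43 + a)) = 6 + 3*(a + a*(-48 + a))/(-43 + a))
1/T(O(k(-2))) = 1/(3*(-86 + (8/((2*(-2)*(-1 - 2))))² - 360/(2*(-2)*(-1 - 2)))/(-43 + 8/((2*(-2)*(-1 - 2))))) = 1/(3*(-86 + (8/((2*(-2)*(-3))))² - 360/(2*(-2)*(-3)))/(-43 + 8/((2*(-2)*(-3))))) = 1/(3*(-86 + (8/12)² - 360/12)/(-43 + 8/12)) = 1/(3*(-86 + (8*(1/12))² - 360/12)/(-43 + 8*(1/12))) = 1/(3*(-86 + (⅔)² - 45*⅔)/(-43 + ⅔)) = 1/(3*(-86 + 4/9 - 30)/(-127/3)) = 1/(3*(-3/127)*(-1040/9)) = 1/(1040/127) = 127/1040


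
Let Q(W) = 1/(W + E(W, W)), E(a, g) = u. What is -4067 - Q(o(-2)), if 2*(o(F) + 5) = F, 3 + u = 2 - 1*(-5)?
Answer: -8133/2 ≈ -4066.5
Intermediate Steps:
u = 4 (u = -3 + (2 - 1*(-5)) = -3 + (2 + 5) = -3 + 7 = 4)
o(F) = -5 + F/2
E(a, g) = 4
Q(W) = 1/(4 + W) (Q(W) = 1/(W + 4) = 1/(4 + W))
-4067 - Q(o(-2)) = -4067 - 1/(4 + (-5 + (½)*(-2))) = -4067 - 1/(4 + (-5 - 1)) = -4067 - 1/(4 - 6) = -4067 - 1/(-2) = -4067 - 1*(-½) = -4067 + ½ = -8133/2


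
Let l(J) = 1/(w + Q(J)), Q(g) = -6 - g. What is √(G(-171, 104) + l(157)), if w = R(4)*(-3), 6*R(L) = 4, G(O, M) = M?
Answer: √2831235/165 ≈ 10.198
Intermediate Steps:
R(L) = ⅔ (R(L) = (⅙)*4 = ⅔)
w = -2 (w = (⅔)*(-3) = -2)
l(J) = 1/(-8 - J) (l(J) = 1/(-2 + (-6 - J)) = 1/(-8 - J))
√(G(-171, 104) + l(157)) = √(104 - 1/(8 + 157)) = √(104 - 1/165) = √(17159/165) = √2831235/165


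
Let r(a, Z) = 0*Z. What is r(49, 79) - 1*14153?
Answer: -14153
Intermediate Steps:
r(a, Z) = 0
r(49, 79) - 1*14153 = 0 - 1*14153 = 0 - 14153 = -14153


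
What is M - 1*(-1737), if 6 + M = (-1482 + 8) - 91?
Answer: 166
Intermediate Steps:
M = -1571 (M = -6 + ((-1482 + 8) - 91) = -6 + (-1474 - 91) = -6 - 1565 = -1571)
M - 1*(-1737) = -1571 - 1*(-1737) = -1571 + 1737 = 166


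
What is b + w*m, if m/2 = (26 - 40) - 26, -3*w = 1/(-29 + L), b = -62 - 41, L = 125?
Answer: -1849/18 ≈ -102.72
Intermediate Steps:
b = -103
w = -1/288 (w = -1/(3*(-29 + 125)) = -1/3/96 = -1/3*1/96 = -1/288 ≈ -0.0034722)
m = -80 (m = 2*((26 - 40) - 26) = 2*(-14 - 26) = 2*(-40) = -80)
b + w*m = -103 - 1/288*(-80) = -103 + 5/18 = -1849/18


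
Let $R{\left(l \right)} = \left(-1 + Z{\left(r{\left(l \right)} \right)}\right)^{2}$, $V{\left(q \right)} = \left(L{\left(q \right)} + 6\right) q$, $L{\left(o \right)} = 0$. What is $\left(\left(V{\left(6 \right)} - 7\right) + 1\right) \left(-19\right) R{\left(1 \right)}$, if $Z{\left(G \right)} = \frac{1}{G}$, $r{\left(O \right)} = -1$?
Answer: $-2280$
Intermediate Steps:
$V{\left(q \right)} = 6 q$ ($V{\left(q \right)} = \left(0 + 6\right) q = 6 q$)
$R{\left(l \right)} = 4$ ($R{\left(l \right)} = \left(-1 + \frac{1}{-1}\right)^{2} = \left(-1 - 1\right)^{2} = \left(-2\right)^{2} = 4$)
$\left(\left(V{\left(6 \right)} - 7\right) + 1\right) \left(-19\right) R{\left(1 \right)} = \left(\left(6 \cdot 6 - 7\right) + 1\right) \left(-19\right) 4 = \left(\left(36 - 7\right) + 1\right) \left(-19\right) 4 = \left(29 + 1\right) \left(-19\right) 4 = 30 \left(-19\right) 4 = \left(-570\right) 4 = -2280$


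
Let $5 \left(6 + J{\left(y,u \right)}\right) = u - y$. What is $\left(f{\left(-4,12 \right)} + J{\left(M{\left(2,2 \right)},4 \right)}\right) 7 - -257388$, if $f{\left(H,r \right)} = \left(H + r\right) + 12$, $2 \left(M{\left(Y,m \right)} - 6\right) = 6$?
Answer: $257479$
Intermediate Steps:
$M{\left(Y,m \right)} = 9$ ($M{\left(Y,m \right)} = 6 + \frac{1}{2} \cdot 6 = 6 + 3 = 9$)
$J{\left(y,u \right)} = -6 - \frac{y}{5} + \frac{u}{5}$ ($J{\left(y,u \right)} = -6 + \frac{u - y}{5} = -6 + \left(- \frac{y}{5} + \frac{u}{5}\right) = -6 - \frac{y}{5} + \frac{u}{5}$)
$f{\left(H,r \right)} = 12 + H + r$
$\left(f{\left(-4,12 \right)} + J{\left(M{\left(2,2 \right)},4 \right)}\right) 7 - -257388 = \left(\left(12 - 4 + 12\right) - 7\right) 7 - -257388 = \left(20 - 7\right) 7 + 257388 = 13 \cdot 7 + 257388 = 91 + 257388 = 257479$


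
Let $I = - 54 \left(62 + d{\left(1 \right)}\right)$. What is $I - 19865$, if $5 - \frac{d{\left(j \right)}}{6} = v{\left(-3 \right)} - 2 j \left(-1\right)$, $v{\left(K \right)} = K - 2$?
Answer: $-28073$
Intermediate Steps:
$v{\left(K \right)} = -2 + K$ ($v{\left(K \right)} = K - 2 = -2 + K$)
$d{\left(j \right)} = 30 + 60 j$ ($d{\left(j \right)} = 30 - 6 \left(-2 - 3\right) - 2 j \left(-1\right) = 30 - 6 \left(- 5 \cdot 2 j\right) = 30 - 6 \left(- 10 j\right) = 30 + 60 j$)
$I = -8208$ ($I = - 54 \left(62 + \left(30 + 60 \cdot 1\right)\right) = - 54 \left(62 + \left(30 + 60\right)\right) = - 54 \left(62 + 90\right) = \left(-54\right) 152 = -8208$)
$I - 19865 = -8208 - 19865 = -28073$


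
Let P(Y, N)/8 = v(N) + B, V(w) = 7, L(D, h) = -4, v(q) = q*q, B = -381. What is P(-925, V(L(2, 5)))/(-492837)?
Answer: 2656/492837 ≈ 0.0053892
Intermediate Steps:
v(q) = q²
P(Y, N) = -3048 + 8*N² (P(Y, N) = 8*(N² - 381) = 8*(-381 + N²) = -3048 + 8*N²)
P(-925, V(L(2, 5)))/(-492837) = (-3048 + 8*7²)/(-492837) = (-3048 + 8*49)*(-1/492837) = (-3048 + 392)*(-1/492837) = -2656*(-1/492837) = 2656/492837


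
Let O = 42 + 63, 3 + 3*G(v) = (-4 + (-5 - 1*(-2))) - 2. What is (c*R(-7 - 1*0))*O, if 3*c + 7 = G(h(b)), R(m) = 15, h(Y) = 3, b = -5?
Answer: -5775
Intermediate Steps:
G(v) = -4 (G(v) = -1 + ((-4 + (-5 - 1*(-2))) - 2)/3 = -1 + ((-4 + (-5 + 2)) - 2)/3 = -1 + ((-4 - 3) - 2)/3 = -1 + (-7 - 2)/3 = -1 + (⅓)*(-9) = -1 - 3 = -4)
c = -11/3 (c = -7/3 + (⅓)*(-4) = -7/3 - 4/3 = -11/3 ≈ -3.6667)
O = 105
(c*R(-7 - 1*0))*O = -11/3*15*105 = -55*105 = -5775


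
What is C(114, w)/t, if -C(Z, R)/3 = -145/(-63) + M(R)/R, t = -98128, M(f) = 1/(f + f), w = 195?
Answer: 408419/5804271200 ≈ 7.0365e-5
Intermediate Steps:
M(f) = 1/(2*f)
C(Z, R) = -145/21 - 3/(2*R²) (C(Z, R) = -3*(-145/(-63) + (1/(2*R))/R) = -3*(-145*(-1/63) + 1/(2*R²)) = -3*(145/63 + 1/(2*R²)) = -145/21 - 3/(2*R²))
C(114, w)/t = (-145/21 - 3/2/195²)/(-98128) = (-145/21 - 3/2*1/38025)*(-1/98128) = (-145/21 - 1/25350)*(-1/98128) = -408419/59150*(-1/98128) = 408419/5804271200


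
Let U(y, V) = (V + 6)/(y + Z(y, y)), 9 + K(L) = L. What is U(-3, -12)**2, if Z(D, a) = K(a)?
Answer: 4/25 ≈ 0.16000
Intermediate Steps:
K(L) = -9 + L
Z(D, a) = -9 + a
U(y, V) = (6 + V)/(-9 + 2*y) (U(y, V) = (V + 6)/(y + (-9 + y)) = (6 + V)/(-9 + 2*y))
U(-3, -12)**2 = ((6 - 12)/(-9 + 2*(-3)))**2 = (-6/(-9 - 6))**2 = (-6/(-15))**2 = (-1/15*(-6))**2 = (2/5)**2 = 4/25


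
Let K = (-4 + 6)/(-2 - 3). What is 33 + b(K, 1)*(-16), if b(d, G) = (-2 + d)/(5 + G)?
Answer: 197/5 ≈ 39.400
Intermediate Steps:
K = -2/5 (K = 2/(-5) = 2*(-1/5) = -2/5 ≈ -0.40000)
b(d, G) = (-2 + d)/(5 + G)
33 + b(K, 1)*(-16) = 33 + ((-2 - 2/5)/(5 + 1))*(-16) = 33 + (-12/5/6)*(-16) = 33 + ((1/6)*(-12/5))*(-16) = 33 - 2/5*(-16) = 33 + 32/5 = 197/5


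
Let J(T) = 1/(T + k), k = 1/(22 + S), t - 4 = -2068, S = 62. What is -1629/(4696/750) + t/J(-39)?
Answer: 1318352275/16436 ≈ 80211.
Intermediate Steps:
t = -2064 (t = 4 - 2068 = -2064)
k = 1/84 (k = 1/(22 + 62) = 1/84 ≈ 0.011905)
J(T) = 1/(1/84 + T) (J(T) = 1/(T + 1/84) = 1/(1/84 + T))
-1629/(4696/750) + t/J(-39) = -1629/(4696/750) - 2064/(84/(1 + 84*(-39))) = -1629/(4696*(1/750)) - 2064/(84/(1 - 3276)) = -1629/2348/375 - 2064/(84/(-3275)) = -1629*375/2348 - 2064/(84*(-1/3275)) = -610875/2348 - 2064/(-84/3275) = -610875/2348 - 2064*(-3275/84) = -610875/2348 + 563300/7 = 1318352275/16436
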